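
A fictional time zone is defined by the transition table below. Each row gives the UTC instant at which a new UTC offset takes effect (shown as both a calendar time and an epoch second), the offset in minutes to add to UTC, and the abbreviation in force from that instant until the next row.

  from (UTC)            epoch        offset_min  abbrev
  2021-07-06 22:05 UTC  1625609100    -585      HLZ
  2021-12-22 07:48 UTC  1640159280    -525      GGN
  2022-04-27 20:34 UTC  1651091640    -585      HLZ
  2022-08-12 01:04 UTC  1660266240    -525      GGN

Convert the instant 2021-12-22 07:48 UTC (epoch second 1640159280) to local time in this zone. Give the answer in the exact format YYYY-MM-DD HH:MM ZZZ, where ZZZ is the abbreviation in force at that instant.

Query: 2021-12-22 07:48 UTC
Rule 2/4 (GGN, -08:45): 2021-12-22 07:48 UTC ≤ query < 2022-04-27 20:34 UTC
7·60 + 48 - 525 = -57 min
-57 = -1·1440 + 1383; 1383 = 23·60 + 3 → 23:03, 2021-12-22 - 1 day = 2021-12-21
→ 2021-12-21 23:03 GGN

2021-12-21 23:03 GGN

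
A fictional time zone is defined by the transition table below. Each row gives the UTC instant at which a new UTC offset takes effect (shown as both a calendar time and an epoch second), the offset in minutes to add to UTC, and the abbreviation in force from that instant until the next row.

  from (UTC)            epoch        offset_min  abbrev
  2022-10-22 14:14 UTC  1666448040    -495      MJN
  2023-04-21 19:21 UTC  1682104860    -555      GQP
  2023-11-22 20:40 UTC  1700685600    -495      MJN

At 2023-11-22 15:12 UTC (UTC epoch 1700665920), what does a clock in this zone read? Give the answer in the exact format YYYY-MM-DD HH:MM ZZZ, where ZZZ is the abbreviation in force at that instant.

2023-11-22 05:57 GQP

Query: 2023-11-22 15:12 UTC
Rule 2/3 (GQP, -09:15): 2023-04-21 19:21 UTC ≤ query < 2023-11-22 20:40 UTC
15·60 + 12 - 555 = 357 min
357 = 0·1440 + 357; 357 = 5·60 + 57 → 05:57, same day
→ 2023-11-22 05:57 GQP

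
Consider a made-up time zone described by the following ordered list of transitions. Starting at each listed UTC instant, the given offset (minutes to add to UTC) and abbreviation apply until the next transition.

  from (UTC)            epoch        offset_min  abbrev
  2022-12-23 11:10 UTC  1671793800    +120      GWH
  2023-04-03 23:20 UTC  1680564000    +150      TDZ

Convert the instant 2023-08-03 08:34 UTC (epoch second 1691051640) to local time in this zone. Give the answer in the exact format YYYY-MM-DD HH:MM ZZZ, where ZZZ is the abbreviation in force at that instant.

Query: 2023-08-03 08:34 UTC
Rule 2/2 (TDZ, +02:30): 2023-04-03 23:20 UTC ≤ query < +∞
8·60 + 34 + 150 = 664 min
664 = 0·1440 + 664; 664 = 11·60 + 4 → 11:04, same day
→ 2023-08-03 11:04 TDZ

2023-08-03 11:04 TDZ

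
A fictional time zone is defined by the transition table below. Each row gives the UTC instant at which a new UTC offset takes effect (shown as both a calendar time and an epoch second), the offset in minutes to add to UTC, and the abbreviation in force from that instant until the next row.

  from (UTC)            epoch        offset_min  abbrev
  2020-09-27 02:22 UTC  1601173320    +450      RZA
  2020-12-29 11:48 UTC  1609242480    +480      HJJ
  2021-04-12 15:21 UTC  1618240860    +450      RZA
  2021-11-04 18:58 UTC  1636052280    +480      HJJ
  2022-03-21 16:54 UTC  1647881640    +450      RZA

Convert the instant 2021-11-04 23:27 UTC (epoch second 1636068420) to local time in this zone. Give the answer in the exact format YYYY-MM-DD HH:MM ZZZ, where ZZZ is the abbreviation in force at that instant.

Query: 2021-11-04 23:27 UTC
Rule 4/5 (HJJ, +08:00): 2021-11-04 18:58 UTC ≤ query < 2022-03-21 16:54 UTC
23·60 + 27 + 480 = 1887 min
1887 = 1·1440 + 447; 447 = 7·60 + 27 → 07:27, 2021-11-04 + 1 day = 2021-11-05
→ 2021-11-05 07:27 HJJ

2021-11-05 07:27 HJJ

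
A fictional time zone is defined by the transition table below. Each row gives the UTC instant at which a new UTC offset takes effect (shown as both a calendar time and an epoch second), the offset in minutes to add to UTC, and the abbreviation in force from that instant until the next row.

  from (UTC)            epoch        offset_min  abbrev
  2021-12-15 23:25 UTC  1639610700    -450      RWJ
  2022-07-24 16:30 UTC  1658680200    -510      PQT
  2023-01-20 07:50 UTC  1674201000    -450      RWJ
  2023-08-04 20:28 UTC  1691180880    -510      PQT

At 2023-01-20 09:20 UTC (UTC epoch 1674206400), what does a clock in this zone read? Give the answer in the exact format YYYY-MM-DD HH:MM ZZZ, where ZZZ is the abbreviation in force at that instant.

Query: 2023-01-20 09:20 UTC
Rule 3/4 (RWJ, -07:30): 2023-01-20 07:50 UTC ≤ query < 2023-08-04 20:28 UTC
9·60 + 20 - 450 = 110 min
110 = 0·1440 + 110; 110 = 1·60 + 50 → 01:50, same day
→ 2023-01-20 01:50 RWJ

2023-01-20 01:50 RWJ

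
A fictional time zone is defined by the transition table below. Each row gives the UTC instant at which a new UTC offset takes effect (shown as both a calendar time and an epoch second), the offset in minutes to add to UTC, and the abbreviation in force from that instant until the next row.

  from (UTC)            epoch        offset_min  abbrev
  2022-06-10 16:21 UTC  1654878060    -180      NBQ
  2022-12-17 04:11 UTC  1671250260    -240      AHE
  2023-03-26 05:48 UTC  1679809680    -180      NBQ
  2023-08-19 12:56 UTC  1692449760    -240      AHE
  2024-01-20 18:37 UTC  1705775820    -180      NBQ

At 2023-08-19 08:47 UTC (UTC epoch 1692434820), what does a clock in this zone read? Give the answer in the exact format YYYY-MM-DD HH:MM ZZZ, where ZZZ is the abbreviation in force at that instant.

2023-08-19 05:47 NBQ

Query: 2023-08-19 08:47 UTC
Rule 3/5 (NBQ, -03:00): 2023-03-26 05:48 UTC ≤ query < 2023-08-19 12:56 UTC
8·60 + 47 - 180 = 347 min
347 = 0·1440 + 347; 347 = 5·60 + 47 → 05:47, same day
→ 2023-08-19 05:47 NBQ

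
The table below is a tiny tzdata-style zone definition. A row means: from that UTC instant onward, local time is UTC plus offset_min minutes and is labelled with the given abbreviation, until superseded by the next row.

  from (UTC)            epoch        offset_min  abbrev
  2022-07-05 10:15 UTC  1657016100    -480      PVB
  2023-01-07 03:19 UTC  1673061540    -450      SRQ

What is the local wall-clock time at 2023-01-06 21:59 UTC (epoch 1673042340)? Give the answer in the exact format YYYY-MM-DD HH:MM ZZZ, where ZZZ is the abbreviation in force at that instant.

Query: 2023-01-06 21:59 UTC
Rule 1/2 (PVB, -08:00): 2022-07-05 10:15 UTC ≤ query < 2023-01-07 03:19 UTC
21·60 + 59 - 480 = 839 min
839 = 0·1440 + 839; 839 = 13·60 + 59 → 13:59, same day
→ 2023-01-06 13:59 PVB

2023-01-06 13:59 PVB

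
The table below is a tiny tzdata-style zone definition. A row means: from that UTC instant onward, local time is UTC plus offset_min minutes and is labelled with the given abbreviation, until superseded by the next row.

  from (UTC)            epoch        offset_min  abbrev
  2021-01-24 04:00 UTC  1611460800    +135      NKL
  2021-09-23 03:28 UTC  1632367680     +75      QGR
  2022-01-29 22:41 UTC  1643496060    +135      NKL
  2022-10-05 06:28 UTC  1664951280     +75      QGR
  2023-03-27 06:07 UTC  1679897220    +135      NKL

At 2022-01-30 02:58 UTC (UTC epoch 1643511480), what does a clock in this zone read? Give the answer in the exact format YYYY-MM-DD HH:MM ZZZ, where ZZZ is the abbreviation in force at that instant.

Query: 2022-01-30 02:58 UTC
Rule 3/5 (NKL, +02:15): 2022-01-29 22:41 UTC ≤ query < 2022-10-05 06:28 UTC
2·60 + 58 + 135 = 313 min
313 = 0·1440 + 313; 313 = 5·60 + 13 → 05:13, same day
→ 2022-01-30 05:13 NKL

2022-01-30 05:13 NKL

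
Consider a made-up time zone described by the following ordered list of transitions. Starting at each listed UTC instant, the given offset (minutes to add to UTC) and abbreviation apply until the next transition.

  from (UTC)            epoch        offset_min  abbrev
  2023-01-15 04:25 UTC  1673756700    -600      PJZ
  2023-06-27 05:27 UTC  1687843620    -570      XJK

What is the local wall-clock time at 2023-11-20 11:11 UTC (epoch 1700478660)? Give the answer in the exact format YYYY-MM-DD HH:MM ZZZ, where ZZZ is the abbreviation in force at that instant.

2023-11-20 01:41 XJK

Query: 2023-11-20 11:11 UTC
Rule 2/2 (XJK, -09:30): 2023-06-27 05:27 UTC ≤ query < +∞
11·60 + 11 - 570 = 101 min
101 = 0·1440 + 101; 101 = 1·60 + 41 → 01:41, same day
→ 2023-11-20 01:41 XJK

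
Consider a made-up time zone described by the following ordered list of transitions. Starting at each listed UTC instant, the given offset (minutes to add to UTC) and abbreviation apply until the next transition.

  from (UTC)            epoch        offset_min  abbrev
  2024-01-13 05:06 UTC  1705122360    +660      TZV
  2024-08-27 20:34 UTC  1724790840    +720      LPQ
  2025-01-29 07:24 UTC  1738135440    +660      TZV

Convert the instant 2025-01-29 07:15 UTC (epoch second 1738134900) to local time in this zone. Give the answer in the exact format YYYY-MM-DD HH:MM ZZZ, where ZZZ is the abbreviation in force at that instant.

Query: 2025-01-29 07:15 UTC
Rule 2/3 (LPQ, +12:00): 2024-08-27 20:34 UTC ≤ query < 2025-01-29 07:24 UTC
7·60 + 15 + 720 = 1155 min
1155 = 0·1440 + 1155; 1155 = 19·60 + 15 → 19:15, same day
→ 2025-01-29 19:15 LPQ

2025-01-29 19:15 LPQ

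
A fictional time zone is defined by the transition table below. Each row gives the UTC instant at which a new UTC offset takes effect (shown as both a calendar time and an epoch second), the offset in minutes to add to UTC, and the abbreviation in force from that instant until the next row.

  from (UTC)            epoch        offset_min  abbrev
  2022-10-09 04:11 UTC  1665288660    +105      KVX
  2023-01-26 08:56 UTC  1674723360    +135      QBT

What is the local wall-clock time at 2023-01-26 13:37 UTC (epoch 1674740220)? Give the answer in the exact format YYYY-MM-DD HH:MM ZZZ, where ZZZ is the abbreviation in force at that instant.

2023-01-26 15:52 QBT

Query: 2023-01-26 13:37 UTC
Rule 2/2 (QBT, +02:15): 2023-01-26 08:56 UTC ≤ query < +∞
13·60 + 37 + 135 = 952 min
952 = 0·1440 + 952; 952 = 15·60 + 52 → 15:52, same day
→ 2023-01-26 15:52 QBT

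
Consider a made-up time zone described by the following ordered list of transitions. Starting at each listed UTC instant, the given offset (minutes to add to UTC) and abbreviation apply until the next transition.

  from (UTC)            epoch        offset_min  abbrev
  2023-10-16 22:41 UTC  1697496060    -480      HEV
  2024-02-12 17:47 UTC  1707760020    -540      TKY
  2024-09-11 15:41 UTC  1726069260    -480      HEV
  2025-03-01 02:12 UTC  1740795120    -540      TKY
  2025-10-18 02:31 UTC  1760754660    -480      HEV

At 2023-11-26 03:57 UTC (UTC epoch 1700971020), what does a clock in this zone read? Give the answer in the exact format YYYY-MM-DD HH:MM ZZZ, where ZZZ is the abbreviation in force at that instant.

2023-11-25 19:57 HEV

Query: 2023-11-26 03:57 UTC
Rule 1/5 (HEV, -08:00): 2023-10-16 22:41 UTC ≤ query < 2024-02-12 17:47 UTC
3·60 + 57 - 480 = -243 min
-243 = -1·1440 + 1197; 1197 = 19·60 + 57 → 19:57, 2023-11-26 - 1 day = 2023-11-25
→ 2023-11-25 19:57 HEV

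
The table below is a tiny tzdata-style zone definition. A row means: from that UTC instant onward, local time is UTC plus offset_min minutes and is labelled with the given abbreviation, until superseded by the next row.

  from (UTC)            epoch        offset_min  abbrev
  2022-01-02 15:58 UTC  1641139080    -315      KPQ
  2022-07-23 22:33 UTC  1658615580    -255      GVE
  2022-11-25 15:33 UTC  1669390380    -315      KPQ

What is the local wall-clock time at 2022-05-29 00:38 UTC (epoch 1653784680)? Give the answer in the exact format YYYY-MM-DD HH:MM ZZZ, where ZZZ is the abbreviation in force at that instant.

2022-05-28 19:23 KPQ

Query: 2022-05-29 00:38 UTC
Rule 1/3 (KPQ, -05:15): 2022-01-02 15:58 UTC ≤ query < 2022-07-23 22:33 UTC
0·60 + 38 - 315 = -277 min
-277 = -1·1440 + 1163; 1163 = 19·60 + 23 → 19:23, 2022-05-29 - 1 day = 2022-05-28
→ 2022-05-28 19:23 KPQ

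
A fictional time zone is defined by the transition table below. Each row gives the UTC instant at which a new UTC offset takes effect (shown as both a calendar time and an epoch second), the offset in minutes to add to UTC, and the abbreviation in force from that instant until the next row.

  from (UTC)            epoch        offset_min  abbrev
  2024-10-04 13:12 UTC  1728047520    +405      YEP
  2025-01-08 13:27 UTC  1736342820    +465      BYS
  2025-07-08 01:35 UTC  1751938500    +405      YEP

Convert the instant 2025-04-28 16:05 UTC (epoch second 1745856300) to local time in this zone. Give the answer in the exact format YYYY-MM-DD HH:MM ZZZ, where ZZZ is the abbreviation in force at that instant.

Query: 2025-04-28 16:05 UTC
Rule 2/3 (BYS, +07:45): 2025-01-08 13:27 UTC ≤ query < 2025-07-08 01:35 UTC
16·60 + 5 + 465 = 1430 min
1430 = 0·1440 + 1430; 1430 = 23·60 + 50 → 23:50, same day
→ 2025-04-28 23:50 BYS

2025-04-28 23:50 BYS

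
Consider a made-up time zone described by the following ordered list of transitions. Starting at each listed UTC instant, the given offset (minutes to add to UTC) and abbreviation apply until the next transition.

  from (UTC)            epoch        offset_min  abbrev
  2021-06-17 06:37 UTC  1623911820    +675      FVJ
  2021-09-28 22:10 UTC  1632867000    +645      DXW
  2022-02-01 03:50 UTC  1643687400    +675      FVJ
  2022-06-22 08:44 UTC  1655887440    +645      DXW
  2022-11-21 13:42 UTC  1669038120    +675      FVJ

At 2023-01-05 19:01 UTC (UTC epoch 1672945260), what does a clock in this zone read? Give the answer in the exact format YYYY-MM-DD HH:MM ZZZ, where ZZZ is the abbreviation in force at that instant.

Query: 2023-01-05 19:01 UTC
Rule 5/5 (FVJ, +11:15): 2022-11-21 13:42 UTC ≤ query < +∞
19·60 + 1 + 675 = 1816 min
1816 = 1·1440 + 376; 376 = 6·60 + 16 → 06:16, 2023-01-05 + 1 day = 2023-01-06
→ 2023-01-06 06:16 FVJ

2023-01-06 06:16 FVJ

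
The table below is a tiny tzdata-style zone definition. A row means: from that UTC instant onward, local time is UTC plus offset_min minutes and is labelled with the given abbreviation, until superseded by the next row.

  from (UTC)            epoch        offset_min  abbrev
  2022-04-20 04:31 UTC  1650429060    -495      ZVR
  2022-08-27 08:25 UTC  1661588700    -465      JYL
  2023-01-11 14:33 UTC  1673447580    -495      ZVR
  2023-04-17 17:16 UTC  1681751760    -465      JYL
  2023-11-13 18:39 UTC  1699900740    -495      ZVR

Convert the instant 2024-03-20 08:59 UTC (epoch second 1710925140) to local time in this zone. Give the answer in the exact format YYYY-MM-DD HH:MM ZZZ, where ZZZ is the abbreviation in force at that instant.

2024-03-20 00:44 ZVR

Query: 2024-03-20 08:59 UTC
Rule 5/5 (ZVR, -08:15): 2023-11-13 18:39 UTC ≤ query < +∞
8·60 + 59 - 495 = 44 min
44 = 0·1440 + 44; 44 = 0·60 + 44 → 00:44, same day
→ 2024-03-20 00:44 ZVR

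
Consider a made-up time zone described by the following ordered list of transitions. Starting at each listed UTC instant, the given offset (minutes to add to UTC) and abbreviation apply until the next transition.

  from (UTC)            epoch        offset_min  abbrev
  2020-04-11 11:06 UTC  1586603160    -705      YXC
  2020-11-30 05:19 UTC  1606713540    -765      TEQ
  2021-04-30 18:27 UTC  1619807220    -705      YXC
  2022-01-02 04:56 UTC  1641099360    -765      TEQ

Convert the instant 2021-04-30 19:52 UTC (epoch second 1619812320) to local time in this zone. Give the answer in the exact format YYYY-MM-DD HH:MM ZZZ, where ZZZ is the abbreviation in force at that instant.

2021-04-30 08:07 YXC

Query: 2021-04-30 19:52 UTC
Rule 3/4 (YXC, -11:45): 2021-04-30 18:27 UTC ≤ query < 2022-01-02 04:56 UTC
19·60 + 52 - 705 = 487 min
487 = 0·1440 + 487; 487 = 8·60 + 7 → 08:07, same day
→ 2021-04-30 08:07 YXC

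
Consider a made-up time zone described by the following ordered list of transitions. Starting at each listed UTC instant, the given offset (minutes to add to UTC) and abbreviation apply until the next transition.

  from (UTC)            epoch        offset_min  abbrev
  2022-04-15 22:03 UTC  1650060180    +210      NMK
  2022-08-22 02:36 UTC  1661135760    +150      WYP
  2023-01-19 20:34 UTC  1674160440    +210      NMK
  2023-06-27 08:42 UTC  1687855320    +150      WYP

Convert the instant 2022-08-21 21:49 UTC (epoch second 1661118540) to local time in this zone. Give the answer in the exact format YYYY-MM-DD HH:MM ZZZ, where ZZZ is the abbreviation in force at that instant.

Query: 2022-08-21 21:49 UTC
Rule 1/4 (NMK, +03:30): 2022-04-15 22:03 UTC ≤ query < 2022-08-22 02:36 UTC
21·60 + 49 + 210 = 1519 min
1519 = 1·1440 + 79; 79 = 1·60 + 19 → 01:19, 2022-08-21 + 1 day = 2022-08-22
→ 2022-08-22 01:19 NMK

2022-08-22 01:19 NMK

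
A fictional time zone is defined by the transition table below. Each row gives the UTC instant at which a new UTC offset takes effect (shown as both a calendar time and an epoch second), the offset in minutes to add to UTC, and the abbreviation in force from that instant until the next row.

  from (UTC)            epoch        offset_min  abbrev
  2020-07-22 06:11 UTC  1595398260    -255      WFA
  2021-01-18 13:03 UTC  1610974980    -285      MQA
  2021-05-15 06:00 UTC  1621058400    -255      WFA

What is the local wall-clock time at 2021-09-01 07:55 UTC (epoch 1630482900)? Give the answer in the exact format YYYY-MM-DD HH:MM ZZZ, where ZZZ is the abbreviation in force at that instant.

2021-09-01 03:40 WFA

Query: 2021-09-01 07:55 UTC
Rule 3/3 (WFA, -04:15): 2021-05-15 06:00 UTC ≤ query < +∞
7·60 + 55 - 255 = 220 min
220 = 0·1440 + 220; 220 = 3·60 + 40 → 03:40, same day
→ 2021-09-01 03:40 WFA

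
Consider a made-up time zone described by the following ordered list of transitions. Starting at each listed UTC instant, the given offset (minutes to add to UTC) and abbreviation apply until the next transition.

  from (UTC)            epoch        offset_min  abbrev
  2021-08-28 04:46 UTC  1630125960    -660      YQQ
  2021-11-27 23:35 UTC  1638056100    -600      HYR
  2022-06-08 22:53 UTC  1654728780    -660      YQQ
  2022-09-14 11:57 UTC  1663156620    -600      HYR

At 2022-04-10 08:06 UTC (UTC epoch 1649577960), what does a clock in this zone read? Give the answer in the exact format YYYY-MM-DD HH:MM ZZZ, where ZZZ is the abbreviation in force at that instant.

2022-04-09 22:06 HYR

Query: 2022-04-10 08:06 UTC
Rule 2/4 (HYR, -10:00): 2021-11-27 23:35 UTC ≤ query < 2022-06-08 22:53 UTC
8·60 + 6 - 600 = -114 min
-114 = -1·1440 + 1326; 1326 = 22·60 + 6 → 22:06, 2022-04-10 - 1 day = 2022-04-09
→ 2022-04-09 22:06 HYR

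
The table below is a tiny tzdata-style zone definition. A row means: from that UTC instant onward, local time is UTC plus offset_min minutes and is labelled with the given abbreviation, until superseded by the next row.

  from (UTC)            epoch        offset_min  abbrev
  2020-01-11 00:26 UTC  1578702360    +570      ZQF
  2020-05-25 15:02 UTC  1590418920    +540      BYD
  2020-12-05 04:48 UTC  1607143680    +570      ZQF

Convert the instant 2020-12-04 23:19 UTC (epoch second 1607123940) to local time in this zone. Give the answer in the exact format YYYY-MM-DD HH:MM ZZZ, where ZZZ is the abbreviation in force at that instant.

Query: 2020-12-04 23:19 UTC
Rule 2/3 (BYD, +09:00): 2020-05-25 15:02 UTC ≤ query < 2020-12-05 04:48 UTC
23·60 + 19 + 540 = 1939 min
1939 = 1·1440 + 499; 499 = 8·60 + 19 → 08:19, 2020-12-04 + 1 day = 2020-12-05
→ 2020-12-05 08:19 BYD

2020-12-05 08:19 BYD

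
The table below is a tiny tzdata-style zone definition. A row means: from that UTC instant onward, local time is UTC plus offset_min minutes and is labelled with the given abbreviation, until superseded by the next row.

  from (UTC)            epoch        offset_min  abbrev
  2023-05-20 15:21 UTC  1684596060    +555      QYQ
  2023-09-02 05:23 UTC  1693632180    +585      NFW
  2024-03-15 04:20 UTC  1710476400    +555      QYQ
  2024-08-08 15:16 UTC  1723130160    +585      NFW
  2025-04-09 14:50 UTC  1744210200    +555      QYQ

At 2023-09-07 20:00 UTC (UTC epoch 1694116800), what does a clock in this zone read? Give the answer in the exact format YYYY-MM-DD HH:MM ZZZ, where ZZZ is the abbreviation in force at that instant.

Query: 2023-09-07 20:00 UTC
Rule 2/5 (NFW, +09:45): 2023-09-02 05:23 UTC ≤ query < 2024-03-15 04:20 UTC
20·60 + 0 + 585 = 1785 min
1785 = 1·1440 + 345; 345 = 5·60 + 45 → 05:45, 2023-09-07 + 1 day = 2023-09-08
→ 2023-09-08 05:45 NFW

2023-09-08 05:45 NFW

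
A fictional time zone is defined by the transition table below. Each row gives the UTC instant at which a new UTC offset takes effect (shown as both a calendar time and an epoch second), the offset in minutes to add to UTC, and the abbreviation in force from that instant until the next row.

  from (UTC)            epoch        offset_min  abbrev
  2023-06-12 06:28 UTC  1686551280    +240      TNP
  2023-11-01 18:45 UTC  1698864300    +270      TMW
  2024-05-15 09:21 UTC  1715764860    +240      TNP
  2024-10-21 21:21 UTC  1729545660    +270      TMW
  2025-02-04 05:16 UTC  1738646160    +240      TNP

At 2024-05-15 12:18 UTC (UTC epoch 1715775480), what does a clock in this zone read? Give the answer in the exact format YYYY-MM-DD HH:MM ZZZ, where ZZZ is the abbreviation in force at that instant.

Query: 2024-05-15 12:18 UTC
Rule 3/5 (TNP, +04:00): 2024-05-15 09:21 UTC ≤ query < 2024-10-21 21:21 UTC
12·60 + 18 + 240 = 978 min
978 = 0·1440 + 978; 978 = 16·60 + 18 → 16:18, same day
→ 2024-05-15 16:18 TNP

2024-05-15 16:18 TNP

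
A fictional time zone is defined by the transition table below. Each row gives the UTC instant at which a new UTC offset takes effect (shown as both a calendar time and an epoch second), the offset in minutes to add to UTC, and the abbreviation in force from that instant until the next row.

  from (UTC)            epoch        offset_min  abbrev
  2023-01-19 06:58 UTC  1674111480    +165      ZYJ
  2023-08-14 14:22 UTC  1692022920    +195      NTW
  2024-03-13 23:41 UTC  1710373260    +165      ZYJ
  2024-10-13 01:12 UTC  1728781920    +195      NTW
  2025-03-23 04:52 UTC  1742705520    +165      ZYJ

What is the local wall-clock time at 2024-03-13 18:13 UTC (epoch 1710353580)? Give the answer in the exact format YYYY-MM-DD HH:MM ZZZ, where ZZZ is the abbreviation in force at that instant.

Query: 2024-03-13 18:13 UTC
Rule 2/5 (NTW, +03:15): 2023-08-14 14:22 UTC ≤ query < 2024-03-13 23:41 UTC
18·60 + 13 + 195 = 1288 min
1288 = 0·1440 + 1288; 1288 = 21·60 + 28 → 21:28, same day
→ 2024-03-13 21:28 NTW

2024-03-13 21:28 NTW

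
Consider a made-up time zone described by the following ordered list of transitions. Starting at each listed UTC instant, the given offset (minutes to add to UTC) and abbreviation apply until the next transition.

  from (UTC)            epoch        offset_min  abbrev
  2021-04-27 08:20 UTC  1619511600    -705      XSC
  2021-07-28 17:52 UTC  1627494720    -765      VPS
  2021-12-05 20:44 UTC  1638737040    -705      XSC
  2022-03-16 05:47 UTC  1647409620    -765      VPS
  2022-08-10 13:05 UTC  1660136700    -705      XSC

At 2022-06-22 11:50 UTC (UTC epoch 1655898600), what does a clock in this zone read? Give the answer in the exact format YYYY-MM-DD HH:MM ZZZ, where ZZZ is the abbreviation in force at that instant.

2022-06-21 23:05 VPS

Query: 2022-06-22 11:50 UTC
Rule 4/5 (VPS, -12:45): 2022-03-16 05:47 UTC ≤ query < 2022-08-10 13:05 UTC
11·60 + 50 - 765 = -55 min
-55 = -1·1440 + 1385; 1385 = 23·60 + 5 → 23:05, 2022-06-22 - 1 day = 2022-06-21
→ 2022-06-21 23:05 VPS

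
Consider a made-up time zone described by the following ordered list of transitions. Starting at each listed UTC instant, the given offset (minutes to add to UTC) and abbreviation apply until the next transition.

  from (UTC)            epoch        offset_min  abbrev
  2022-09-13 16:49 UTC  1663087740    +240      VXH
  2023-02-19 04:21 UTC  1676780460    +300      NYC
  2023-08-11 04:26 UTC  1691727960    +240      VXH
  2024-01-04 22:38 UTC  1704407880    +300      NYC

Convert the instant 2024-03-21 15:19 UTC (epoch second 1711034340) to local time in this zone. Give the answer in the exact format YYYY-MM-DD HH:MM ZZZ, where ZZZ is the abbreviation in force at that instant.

Query: 2024-03-21 15:19 UTC
Rule 4/4 (NYC, +05:00): 2024-01-04 22:38 UTC ≤ query < +∞
15·60 + 19 + 300 = 1219 min
1219 = 0·1440 + 1219; 1219 = 20·60 + 19 → 20:19, same day
→ 2024-03-21 20:19 NYC

2024-03-21 20:19 NYC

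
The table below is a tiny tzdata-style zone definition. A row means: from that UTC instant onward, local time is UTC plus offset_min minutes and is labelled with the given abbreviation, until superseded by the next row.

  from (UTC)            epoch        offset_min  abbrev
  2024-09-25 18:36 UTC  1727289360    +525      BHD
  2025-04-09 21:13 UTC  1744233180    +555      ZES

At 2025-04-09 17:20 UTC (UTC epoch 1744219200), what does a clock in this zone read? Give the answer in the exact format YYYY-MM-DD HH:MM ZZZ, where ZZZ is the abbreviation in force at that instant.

Query: 2025-04-09 17:20 UTC
Rule 1/2 (BHD, +08:45): 2024-09-25 18:36 UTC ≤ query < 2025-04-09 21:13 UTC
17·60 + 20 + 525 = 1565 min
1565 = 1·1440 + 125; 125 = 2·60 + 5 → 02:05, 2025-04-09 + 1 day = 2025-04-10
→ 2025-04-10 02:05 BHD

2025-04-10 02:05 BHD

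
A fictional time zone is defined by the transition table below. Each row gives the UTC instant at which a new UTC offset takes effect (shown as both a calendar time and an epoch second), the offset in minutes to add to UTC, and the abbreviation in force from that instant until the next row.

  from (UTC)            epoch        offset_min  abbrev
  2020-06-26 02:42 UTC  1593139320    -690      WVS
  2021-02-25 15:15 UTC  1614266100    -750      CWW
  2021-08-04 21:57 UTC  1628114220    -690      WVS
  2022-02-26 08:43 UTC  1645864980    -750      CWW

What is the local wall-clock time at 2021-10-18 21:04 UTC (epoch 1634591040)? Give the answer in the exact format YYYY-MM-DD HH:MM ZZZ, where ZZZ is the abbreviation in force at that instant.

2021-10-18 09:34 WVS

Query: 2021-10-18 21:04 UTC
Rule 3/4 (WVS, -11:30): 2021-08-04 21:57 UTC ≤ query < 2022-02-26 08:43 UTC
21·60 + 4 - 690 = 574 min
574 = 0·1440 + 574; 574 = 9·60 + 34 → 09:34, same day
→ 2021-10-18 09:34 WVS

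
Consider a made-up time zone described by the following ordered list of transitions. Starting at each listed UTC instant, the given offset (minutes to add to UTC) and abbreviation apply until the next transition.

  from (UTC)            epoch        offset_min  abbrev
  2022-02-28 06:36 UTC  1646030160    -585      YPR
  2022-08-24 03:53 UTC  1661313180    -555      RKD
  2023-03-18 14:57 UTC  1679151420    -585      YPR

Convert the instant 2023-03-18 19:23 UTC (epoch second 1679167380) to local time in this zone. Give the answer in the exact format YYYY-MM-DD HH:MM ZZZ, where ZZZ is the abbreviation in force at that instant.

Query: 2023-03-18 19:23 UTC
Rule 3/3 (YPR, -09:45): 2023-03-18 14:57 UTC ≤ query < +∞
19·60 + 23 - 585 = 578 min
578 = 0·1440 + 578; 578 = 9·60 + 38 → 09:38, same day
→ 2023-03-18 09:38 YPR

2023-03-18 09:38 YPR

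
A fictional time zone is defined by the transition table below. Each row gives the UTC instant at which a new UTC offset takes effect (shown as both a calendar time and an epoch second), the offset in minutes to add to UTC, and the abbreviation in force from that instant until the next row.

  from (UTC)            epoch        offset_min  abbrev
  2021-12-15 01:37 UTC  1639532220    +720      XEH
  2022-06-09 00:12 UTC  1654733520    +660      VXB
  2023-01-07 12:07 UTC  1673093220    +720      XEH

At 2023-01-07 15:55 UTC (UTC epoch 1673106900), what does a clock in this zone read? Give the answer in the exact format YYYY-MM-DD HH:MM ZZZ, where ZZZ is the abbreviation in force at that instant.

2023-01-08 03:55 XEH

Query: 2023-01-07 15:55 UTC
Rule 3/3 (XEH, +12:00): 2023-01-07 12:07 UTC ≤ query < +∞
15·60 + 55 + 720 = 1675 min
1675 = 1·1440 + 235; 235 = 3·60 + 55 → 03:55, 2023-01-07 + 1 day = 2023-01-08
→ 2023-01-08 03:55 XEH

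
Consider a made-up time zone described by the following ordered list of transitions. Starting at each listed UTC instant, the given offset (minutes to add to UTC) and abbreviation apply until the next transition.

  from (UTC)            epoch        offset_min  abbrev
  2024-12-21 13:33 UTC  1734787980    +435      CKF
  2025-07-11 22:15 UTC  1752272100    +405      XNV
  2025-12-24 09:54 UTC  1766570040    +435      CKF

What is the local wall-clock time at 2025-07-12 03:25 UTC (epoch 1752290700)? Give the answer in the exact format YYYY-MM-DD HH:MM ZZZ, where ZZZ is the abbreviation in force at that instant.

Query: 2025-07-12 03:25 UTC
Rule 2/3 (XNV, +06:45): 2025-07-11 22:15 UTC ≤ query < 2025-12-24 09:54 UTC
3·60 + 25 + 405 = 610 min
610 = 0·1440 + 610; 610 = 10·60 + 10 → 10:10, same day
→ 2025-07-12 10:10 XNV

2025-07-12 10:10 XNV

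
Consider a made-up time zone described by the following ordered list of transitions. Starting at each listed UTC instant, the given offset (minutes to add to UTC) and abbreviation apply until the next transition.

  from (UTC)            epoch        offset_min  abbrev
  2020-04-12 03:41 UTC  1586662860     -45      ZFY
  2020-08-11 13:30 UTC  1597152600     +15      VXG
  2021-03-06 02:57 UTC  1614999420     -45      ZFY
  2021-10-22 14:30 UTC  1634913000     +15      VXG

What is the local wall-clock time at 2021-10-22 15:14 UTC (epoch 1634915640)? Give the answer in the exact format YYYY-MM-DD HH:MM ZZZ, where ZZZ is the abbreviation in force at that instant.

Query: 2021-10-22 15:14 UTC
Rule 4/4 (VXG, +00:15): 2021-10-22 14:30 UTC ≤ query < +∞
15·60 + 14 + 15 = 929 min
929 = 0·1440 + 929; 929 = 15·60 + 29 → 15:29, same day
→ 2021-10-22 15:29 VXG

2021-10-22 15:29 VXG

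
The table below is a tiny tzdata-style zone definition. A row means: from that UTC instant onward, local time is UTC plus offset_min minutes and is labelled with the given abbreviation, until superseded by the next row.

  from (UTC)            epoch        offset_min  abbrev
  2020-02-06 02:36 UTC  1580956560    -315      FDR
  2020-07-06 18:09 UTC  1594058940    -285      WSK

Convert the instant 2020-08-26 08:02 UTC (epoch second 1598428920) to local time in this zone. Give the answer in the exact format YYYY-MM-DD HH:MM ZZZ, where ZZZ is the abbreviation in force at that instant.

Query: 2020-08-26 08:02 UTC
Rule 2/2 (WSK, -04:45): 2020-07-06 18:09 UTC ≤ query < +∞
8·60 + 2 - 285 = 197 min
197 = 0·1440 + 197; 197 = 3·60 + 17 → 03:17, same day
→ 2020-08-26 03:17 WSK

2020-08-26 03:17 WSK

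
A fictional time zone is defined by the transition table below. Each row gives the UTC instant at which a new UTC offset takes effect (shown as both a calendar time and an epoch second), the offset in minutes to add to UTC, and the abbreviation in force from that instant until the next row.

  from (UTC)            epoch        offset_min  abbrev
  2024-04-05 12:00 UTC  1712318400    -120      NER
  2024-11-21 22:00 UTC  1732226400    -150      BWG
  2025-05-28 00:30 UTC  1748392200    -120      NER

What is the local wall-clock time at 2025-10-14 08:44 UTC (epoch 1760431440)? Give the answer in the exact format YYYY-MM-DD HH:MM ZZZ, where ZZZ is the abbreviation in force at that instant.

2025-10-14 06:44 NER

Query: 2025-10-14 08:44 UTC
Rule 3/3 (NER, -02:00): 2025-05-28 00:30 UTC ≤ query < +∞
8·60 + 44 - 120 = 404 min
404 = 0·1440 + 404; 404 = 6·60 + 44 → 06:44, same day
→ 2025-10-14 06:44 NER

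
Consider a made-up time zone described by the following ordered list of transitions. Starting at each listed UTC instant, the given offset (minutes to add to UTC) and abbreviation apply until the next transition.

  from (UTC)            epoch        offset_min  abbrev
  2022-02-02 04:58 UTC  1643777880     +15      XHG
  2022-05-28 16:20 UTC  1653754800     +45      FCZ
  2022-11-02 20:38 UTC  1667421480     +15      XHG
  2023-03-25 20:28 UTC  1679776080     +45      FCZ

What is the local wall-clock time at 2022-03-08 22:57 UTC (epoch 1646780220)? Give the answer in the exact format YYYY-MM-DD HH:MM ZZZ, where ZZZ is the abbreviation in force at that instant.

Query: 2022-03-08 22:57 UTC
Rule 1/4 (XHG, +00:15): 2022-02-02 04:58 UTC ≤ query < 2022-05-28 16:20 UTC
22·60 + 57 + 15 = 1392 min
1392 = 0·1440 + 1392; 1392 = 23·60 + 12 → 23:12, same day
→ 2022-03-08 23:12 XHG

2022-03-08 23:12 XHG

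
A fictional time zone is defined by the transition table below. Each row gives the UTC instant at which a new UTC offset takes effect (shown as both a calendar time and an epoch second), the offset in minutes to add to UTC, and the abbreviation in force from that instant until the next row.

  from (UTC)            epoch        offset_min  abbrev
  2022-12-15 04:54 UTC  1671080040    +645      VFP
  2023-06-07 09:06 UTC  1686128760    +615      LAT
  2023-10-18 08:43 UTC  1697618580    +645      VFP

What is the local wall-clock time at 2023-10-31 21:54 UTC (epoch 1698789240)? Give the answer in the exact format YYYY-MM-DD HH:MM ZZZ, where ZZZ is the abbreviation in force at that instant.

2023-11-01 08:39 VFP

Query: 2023-10-31 21:54 UTC
Rule 3/3 (VFP, +10:45): 2023-10-18 08:43 UTC ≤ query < +∞
21·60 + 54 + 645 = 1959 min
1959 = 1·1440 + 519; 519 = 8·60 + 39 → 08:39, 2023-10-31 + 1 day = 2023-11-01
→ 2023-11-01 08:39 VFP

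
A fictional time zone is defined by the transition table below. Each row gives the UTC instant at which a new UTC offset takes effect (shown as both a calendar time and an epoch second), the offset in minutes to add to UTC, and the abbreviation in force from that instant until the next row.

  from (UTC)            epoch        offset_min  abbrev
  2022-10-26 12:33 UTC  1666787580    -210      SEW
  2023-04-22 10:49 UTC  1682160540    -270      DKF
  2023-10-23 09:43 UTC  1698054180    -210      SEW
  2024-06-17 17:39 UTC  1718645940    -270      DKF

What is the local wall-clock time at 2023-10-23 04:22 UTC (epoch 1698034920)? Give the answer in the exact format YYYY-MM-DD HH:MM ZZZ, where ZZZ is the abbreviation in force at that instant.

2023-10-22 23:52 DKF

Query: 2023-10-23 04:22 UTC
Rule 2/4 (DKF, -04:30): 2023-04-22 10:49 UTC ≤ query < 2023-10-23 09:43 UTC
4·60 + 22 - 270 = -8 min
-8 = -1·1440 + 1432; 1432 = 23·60 + 52 → 23:52, 2023-10-23 - 1 day = 2023-10-22
→ 2023-10-22 23:52 DKF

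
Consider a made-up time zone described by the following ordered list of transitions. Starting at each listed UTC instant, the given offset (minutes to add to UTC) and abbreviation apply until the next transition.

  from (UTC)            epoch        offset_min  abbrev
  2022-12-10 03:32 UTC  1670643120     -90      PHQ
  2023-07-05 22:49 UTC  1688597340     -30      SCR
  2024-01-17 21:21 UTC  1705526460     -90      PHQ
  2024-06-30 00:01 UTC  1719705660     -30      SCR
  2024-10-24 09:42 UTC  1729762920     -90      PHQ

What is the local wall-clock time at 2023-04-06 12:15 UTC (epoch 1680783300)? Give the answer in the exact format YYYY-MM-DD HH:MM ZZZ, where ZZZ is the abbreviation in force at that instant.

2023-04-06 10:45 PHQ

Query: 2023-04-06 12:15 UTC
Rule 1/5 (PHQ, -01:30): 2022-12-10 03:32 UTC ≤ query < 2023-07-05 22:49 UTC
12·60 + 15 - 90 = 645 min
645 = 0·1440 + 645; 645 = 10·60 + 45 → 10:45, same day
→ 2023-04-06 10:45 PHQ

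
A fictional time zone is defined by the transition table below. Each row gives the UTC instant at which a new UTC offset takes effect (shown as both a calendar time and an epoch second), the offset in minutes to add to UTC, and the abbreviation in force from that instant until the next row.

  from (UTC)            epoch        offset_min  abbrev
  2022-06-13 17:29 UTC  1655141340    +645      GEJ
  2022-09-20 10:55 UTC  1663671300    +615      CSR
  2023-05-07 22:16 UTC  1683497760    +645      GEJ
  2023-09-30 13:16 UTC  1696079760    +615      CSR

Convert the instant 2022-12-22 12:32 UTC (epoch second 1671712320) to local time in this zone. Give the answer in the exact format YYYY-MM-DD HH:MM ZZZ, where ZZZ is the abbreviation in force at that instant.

Query: 2022-12-22 12:32 UTC
Rule 2/4 (CSR, +10:15): 2022-09-20 10:55 UTC ≤ query < 2023-05-07 22:16 UTC
12·60 + 32 + 615 = 1367 min
1367 = 0·1440 + 1367; 1367 = 22·60 + 47 → 22:47, same day
→ 2022-12-22 22:47 CSR

2022-12-22 22:47 CSR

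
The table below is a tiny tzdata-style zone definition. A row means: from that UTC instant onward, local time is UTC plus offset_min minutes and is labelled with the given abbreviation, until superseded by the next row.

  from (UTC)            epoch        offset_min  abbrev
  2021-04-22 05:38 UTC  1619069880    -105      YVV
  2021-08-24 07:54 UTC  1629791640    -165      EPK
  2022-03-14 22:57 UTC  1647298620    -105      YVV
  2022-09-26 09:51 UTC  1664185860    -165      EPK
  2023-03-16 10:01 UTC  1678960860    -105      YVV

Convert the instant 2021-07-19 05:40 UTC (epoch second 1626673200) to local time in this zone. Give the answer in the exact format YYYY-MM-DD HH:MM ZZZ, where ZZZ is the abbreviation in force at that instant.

Query: 2021-07-19 05:40 UTC
Rule 1/5 (YVV, -01:45): 2021-04-22 05:38 UTC ≤ query < 2021-08-24 07:54 UTC
5·60 + 40 - 105 = 235 min
235 = 0·1440 + 235; 235 = 3·60 + 55 → 03:55, same day
→ 2021-07-19 03:55 YVV

2021-07-19 03:55 YVV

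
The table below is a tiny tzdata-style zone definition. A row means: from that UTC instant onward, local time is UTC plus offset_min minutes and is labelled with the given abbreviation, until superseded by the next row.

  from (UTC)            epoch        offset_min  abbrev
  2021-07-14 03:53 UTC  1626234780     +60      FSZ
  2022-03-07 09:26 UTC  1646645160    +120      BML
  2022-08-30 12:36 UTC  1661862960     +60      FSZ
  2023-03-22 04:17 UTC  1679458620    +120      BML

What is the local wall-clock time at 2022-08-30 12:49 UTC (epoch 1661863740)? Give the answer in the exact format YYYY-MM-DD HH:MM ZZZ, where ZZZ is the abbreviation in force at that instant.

2022-08-30 13:49 FSZ

Query: 2022-08-30 12:49 UTC
Rule 3/4 (FSZ, +01:00): 2022-08-30 12:36 UTC ≤ query < 2023-03-22 04:17 UTC
12·60 + 49 + 60 = 829 min
829 = 0·1440 + 829; 829 = 13·60 + 49 → 13:49, same day
→ 2022-08-30 13:49 FSZ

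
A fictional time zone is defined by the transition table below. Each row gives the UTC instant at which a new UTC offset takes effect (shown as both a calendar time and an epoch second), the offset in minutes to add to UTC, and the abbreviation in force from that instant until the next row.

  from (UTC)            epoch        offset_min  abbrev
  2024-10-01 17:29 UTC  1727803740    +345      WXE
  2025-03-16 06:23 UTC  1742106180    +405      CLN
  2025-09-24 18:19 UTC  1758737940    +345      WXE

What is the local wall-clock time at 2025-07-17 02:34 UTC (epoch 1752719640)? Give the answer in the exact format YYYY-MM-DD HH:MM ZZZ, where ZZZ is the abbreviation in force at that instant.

Query: 2025-07-17 02:34 UTC
Rule 2/3 (CLN, +06:45): 2025-03-16 06:23 UTC ≤ query < 2025-09-24 18:19 UTC
2·60 + 34 + 405 = 559 min
559 = 0·1440 + 559; 559 = 9·60 + 19 → 09:19, same day
→ 2025-07-17 09:19 CLN

2025-07-17 09:19 CLN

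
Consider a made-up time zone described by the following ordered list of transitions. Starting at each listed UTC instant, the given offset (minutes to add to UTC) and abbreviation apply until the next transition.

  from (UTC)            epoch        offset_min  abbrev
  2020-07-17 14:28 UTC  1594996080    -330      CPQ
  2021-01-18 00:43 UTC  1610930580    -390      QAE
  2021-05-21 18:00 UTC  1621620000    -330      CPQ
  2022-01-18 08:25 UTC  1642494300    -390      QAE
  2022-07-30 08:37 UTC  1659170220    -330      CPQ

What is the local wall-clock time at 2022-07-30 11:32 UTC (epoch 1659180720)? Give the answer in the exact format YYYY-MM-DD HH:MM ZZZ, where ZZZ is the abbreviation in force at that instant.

2022-07-30 06:02 CPQ

Query: 2022-07-30 11:32 UTC
Rule 5/5 (CPQ, -05:30): 2022-07-30 08:37 UTC ≤ query < +∞
11·60 + 32 - 330 = 362 min
362 = 0·1440 + 362; 362 = 6·60 + 2 → 06:02, same day
→ 2022-07-30 06:02 CPQ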